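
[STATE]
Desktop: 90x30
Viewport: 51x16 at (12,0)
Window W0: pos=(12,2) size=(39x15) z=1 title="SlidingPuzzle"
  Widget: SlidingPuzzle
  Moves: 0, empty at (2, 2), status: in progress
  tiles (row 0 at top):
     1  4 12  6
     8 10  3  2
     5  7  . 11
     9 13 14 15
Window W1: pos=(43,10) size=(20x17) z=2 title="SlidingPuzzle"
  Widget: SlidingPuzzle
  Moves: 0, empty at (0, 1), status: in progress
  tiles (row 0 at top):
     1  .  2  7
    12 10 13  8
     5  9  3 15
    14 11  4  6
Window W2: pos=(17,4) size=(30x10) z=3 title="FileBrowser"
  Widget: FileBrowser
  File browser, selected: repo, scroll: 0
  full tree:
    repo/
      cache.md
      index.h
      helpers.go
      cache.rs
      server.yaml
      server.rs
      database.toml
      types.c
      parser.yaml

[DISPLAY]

                                                   
                                                   
┏━━━━━━━━━━━━━━━━━━━━━━━━━━━━━━━━━━━━━┓            
┃ SlidingPuzzle                       ┃            
┠────┏━━━━━━━━━━━━━━━━━━━━━━━━━━━━┓───┨            
┃┌───┃ FileBrowser                ┃   ┃            
┃│  1┠────────────────────────────┨   ┃            
┃├───┃> [-] repo/                 ┃   ┃            
┃│  8┃    cache.md                ┃   ┃            
┃├───┃    index.h                 ┃   ┃            
┃│  5┃    helpers.go              ┃━━━━━━━━━━━━━━━┓
┃├───┃    cache.rs                ┃idingPuzzle    ┃
┃│  9┃    server.yaml             ┃───────────────┨
┃└───┗━━━━━━━━━━━━━━━━━━━━━━━━━━━━┛──┬────┬────┬──┃
┃Moves: 0                      ┃│  1 │    │  2 │  ┃
┃                              ┃├────┼────┼────┼──┃


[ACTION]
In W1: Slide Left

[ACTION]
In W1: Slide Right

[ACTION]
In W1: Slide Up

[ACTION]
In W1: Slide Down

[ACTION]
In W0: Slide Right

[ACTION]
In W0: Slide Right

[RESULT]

                                                   
                                                   
┏━━━━━━━━━━━━━━━━━━━━━━━━━━━━━━━━━━━━━┓            
┃ SlidingPuzzle                       ┃            
┠────┏━━━━━━━━━━━━━━━━━━━━━━━━━━━━┓───┨            
┃┌───┃ FileBrowser                ┃   ┃            
┃│  1┠────────────────────────────┨   ┃            
┃├───┃> [-] repo/                 ┃   ┃            
┃│  8┃    cache.md                ┃   ┃            
┃├───┃    index.h                 ┃   ┃            
┃│   ┃    helpers.go              ┃━━━━━━━━━━━━━━━┓
┃├───┃    cache.rs                ┃idingPuzzle    ┃
┃│  9┃    server.yaml             ┃───────────────┨
┃└───┗━━━━━━━━━━━━━━━━━━━━━━━━━━━━┛──┬────┬────┬──┃
┃Moves: 2                      ┃│  1 │    │  2 │  ┃
┃                              ┃├────┼────┼────┼──┃


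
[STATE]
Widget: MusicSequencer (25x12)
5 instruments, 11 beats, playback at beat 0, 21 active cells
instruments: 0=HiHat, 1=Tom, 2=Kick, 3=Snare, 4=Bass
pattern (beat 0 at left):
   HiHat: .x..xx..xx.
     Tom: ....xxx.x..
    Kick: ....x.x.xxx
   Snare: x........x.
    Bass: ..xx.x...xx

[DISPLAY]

      ▼1234567890        
 HiHat·█··██··██·        
   Tom····███·█··        
  Kick····█·█·███        
 Snare█········█·        
  Bass··██·█···██        
                         
                         
                         
                         
                         
                         


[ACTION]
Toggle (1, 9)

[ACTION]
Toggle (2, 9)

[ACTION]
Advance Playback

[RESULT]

      0▼234567890        
 HiHat·█··██··██·        
   Tom····███·██·        
  Kick····█·█·█·█        
 Snare█········█·        
  Bass··██·█···██        
                         
                         
                         
                         
                         
                         


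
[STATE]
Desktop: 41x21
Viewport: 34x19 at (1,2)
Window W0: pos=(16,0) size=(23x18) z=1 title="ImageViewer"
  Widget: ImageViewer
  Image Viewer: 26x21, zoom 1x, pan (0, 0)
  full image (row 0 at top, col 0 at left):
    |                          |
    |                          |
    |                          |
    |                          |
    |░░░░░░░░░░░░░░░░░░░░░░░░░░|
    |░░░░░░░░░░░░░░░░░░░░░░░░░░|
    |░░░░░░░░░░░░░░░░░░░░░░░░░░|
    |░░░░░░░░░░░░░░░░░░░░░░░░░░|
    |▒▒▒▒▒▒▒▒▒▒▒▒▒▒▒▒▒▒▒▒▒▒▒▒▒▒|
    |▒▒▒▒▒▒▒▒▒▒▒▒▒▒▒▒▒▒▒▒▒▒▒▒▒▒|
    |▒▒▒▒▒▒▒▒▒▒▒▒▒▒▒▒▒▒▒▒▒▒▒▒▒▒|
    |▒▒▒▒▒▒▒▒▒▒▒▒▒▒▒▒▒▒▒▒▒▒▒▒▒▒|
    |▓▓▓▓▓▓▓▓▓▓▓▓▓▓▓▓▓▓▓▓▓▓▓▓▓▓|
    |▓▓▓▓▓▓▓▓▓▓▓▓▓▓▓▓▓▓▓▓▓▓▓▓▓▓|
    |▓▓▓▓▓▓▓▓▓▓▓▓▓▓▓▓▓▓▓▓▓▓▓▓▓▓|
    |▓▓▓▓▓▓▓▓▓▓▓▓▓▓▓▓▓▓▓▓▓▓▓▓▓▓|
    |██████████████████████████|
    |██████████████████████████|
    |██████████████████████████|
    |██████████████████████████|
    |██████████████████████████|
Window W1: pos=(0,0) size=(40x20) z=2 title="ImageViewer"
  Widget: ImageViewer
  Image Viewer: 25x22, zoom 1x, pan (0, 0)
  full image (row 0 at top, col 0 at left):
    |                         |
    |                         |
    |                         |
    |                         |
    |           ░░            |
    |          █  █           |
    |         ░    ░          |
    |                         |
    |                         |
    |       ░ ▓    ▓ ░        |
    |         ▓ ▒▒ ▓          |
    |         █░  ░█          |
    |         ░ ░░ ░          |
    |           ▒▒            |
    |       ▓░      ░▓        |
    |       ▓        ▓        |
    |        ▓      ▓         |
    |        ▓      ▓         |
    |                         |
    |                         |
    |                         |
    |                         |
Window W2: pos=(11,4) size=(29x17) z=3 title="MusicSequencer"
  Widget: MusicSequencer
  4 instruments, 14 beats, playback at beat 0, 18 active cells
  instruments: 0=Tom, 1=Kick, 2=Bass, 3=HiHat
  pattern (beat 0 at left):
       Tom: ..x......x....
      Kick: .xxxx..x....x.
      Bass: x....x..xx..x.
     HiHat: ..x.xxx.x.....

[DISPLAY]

──────────────────────────────────
                                  
          ┏━━━━━━━━━━━━━━━━━━━━━━━
          ┃ MusicSequencer        
          ┠───────────────────────
          ┃      ▼1234567890123   
          ┃   Tom··█······█····   
         ░┃  Kick·████··█····█·   
          ┃  Bass█····█··██··█·   
          ┃ HiHat··█·███·█·····   
       ░ ▓┃                       
         ▓┃                       
         █┃                       
         ░┃                       
          ┃                       
       ▓░ ┃                       
       ▓  ┃                       
━━━━━━━━━━┃                       
          ┗━━━━━━━━━━━━━━━━━━━━━━━


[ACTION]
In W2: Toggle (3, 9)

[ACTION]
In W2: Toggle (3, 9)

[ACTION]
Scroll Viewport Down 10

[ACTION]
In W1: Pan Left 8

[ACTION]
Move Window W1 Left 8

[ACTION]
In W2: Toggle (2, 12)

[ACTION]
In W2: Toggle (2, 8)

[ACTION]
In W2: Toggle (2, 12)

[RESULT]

──────────────────────────────────
                                  
          ┏━━━━━━━━━━━━━━━━━━━━━━━
          ┃ MusicSequencer        
          ┠───────────────────────
          ┃      ▼1234567890123   
          ┃   Tom··█······█····   
         ░┃  Kick·████··█····█·   
          ┃  Bass█····█···█··█·   
          ┃ HiHat··█·███·█·····   
       ░ ▓┃                       
         ▓┃                       
         █┃                       
         ░┃                       
          ┃                       
       ▓░ ┃                       
       ▓  ┃                       
━━━━━━━━━━┃                       
          ┗━━━━━━━━━━━━━━━━━━━━━━━


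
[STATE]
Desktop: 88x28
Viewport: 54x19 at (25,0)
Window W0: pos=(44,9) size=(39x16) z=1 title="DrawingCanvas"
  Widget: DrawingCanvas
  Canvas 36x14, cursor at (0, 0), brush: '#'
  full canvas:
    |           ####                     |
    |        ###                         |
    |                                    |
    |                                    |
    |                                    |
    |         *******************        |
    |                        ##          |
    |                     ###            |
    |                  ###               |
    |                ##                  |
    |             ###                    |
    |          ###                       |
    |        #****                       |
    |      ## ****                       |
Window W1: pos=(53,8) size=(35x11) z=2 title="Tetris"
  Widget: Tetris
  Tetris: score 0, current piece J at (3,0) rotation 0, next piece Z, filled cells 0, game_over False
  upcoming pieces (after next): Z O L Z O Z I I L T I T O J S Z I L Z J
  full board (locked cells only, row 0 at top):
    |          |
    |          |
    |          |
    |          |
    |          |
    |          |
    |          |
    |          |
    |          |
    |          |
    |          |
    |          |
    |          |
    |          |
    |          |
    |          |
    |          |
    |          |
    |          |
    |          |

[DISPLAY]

                                                      
                                                      
                                                      
                                                      
                                                      
                                                      
                                                      
                                                      
                            ┏━━━━━━━━━━━━━━━━━━━━━━━━━
                   ┏━━━━━━━━┃ Tetris                  
                   ┃ Drawing┠─────────────────────────
                   ┠────────┃          │Next:         
                   ┃+       ┃          │▓▓            
                   ┃        ┃          │ ▓▓           
                   ┃        ┃          │              
                   ┃        ┃          │              
                   ┃        ┃          │              
                   ┃        ┃          │Score:        
                   ┃        ┗━━━━━━━━━━━━━━━━━━━━━━━━━


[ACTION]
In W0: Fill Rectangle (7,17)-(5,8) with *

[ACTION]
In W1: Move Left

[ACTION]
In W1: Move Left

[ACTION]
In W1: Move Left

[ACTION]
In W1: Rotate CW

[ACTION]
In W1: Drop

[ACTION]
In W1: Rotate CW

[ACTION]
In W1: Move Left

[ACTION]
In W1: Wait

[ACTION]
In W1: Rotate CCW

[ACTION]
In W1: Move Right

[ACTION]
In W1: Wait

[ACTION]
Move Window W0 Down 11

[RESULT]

                                                      
                                                      
                                                      
                                                      
                                                      
                                                      
                                                      
                                                      
                            ┏━━━━━━━━━━━━━━━━━━━━━━━━━
                            ┃ Tetris                  
                            ┠─────────────────────────
                            ┃          │Next:         
                   ┏━━━━━━━━┃          │▓▓            
                   ┃ Drawing┃          │ ▓▓           
                   ┠────────┃          │              
                   ┃+       ┃          │              
                   ┃        ┃          │              
                   ┃        ┃          │Score:        
                   ┃        ┗━━━━━━━━━━━━━━━━━━━━━━━━━


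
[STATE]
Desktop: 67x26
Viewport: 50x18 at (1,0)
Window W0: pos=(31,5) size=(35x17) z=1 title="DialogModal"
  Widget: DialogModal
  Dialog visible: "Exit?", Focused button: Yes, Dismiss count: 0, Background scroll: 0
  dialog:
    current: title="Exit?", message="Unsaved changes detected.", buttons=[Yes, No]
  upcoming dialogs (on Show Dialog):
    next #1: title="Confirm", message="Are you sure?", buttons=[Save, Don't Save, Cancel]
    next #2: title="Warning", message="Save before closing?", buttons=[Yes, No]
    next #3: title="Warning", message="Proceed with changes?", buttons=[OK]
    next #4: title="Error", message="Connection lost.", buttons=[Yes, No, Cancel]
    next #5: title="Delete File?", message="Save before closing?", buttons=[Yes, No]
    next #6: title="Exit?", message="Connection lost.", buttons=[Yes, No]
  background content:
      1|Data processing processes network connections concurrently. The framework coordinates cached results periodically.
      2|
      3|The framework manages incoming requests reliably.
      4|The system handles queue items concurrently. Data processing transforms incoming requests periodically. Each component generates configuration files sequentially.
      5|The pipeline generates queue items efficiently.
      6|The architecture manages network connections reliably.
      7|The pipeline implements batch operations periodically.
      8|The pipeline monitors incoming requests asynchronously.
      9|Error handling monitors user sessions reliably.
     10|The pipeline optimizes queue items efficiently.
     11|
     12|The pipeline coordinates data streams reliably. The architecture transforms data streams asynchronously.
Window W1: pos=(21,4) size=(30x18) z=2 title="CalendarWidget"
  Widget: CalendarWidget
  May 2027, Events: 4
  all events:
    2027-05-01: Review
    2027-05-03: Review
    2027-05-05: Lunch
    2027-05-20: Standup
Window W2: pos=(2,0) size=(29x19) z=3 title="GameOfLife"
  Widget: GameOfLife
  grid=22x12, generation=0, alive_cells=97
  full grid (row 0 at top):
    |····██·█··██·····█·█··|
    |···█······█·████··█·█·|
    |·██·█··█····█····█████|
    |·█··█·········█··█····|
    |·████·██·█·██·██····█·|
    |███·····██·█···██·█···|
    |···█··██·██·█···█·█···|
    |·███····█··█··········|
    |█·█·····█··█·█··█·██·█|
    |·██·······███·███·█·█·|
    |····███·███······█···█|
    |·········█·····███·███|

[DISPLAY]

 ┏━━━━━━━━━━━━━━━━━━━━━━━━━━━┓                    
 ┃ GameOfLife                ┃                    
 ┠───────────────────────────┨                    
 ┃Gen: 0                     ┃                    
 ┃····██·█··██·····█·█··     ┃━━━━━━━━━━━━━━━━━━━┓
 ┃···█······█·████··█·█·     ┃Widget             ┃
 ┃·██·█··█····█····█████     ┃───────────────────┨
 ┃·█··█·········█··█····     ┃ May 2027          ┃
 ┃·████·██·█·██·██····█·     ┃Th Fr Sa Su        ┃
 ┃███·····██·█···██·█···     ┃       1*  2       ┃
 ┃···█··██·██·█···█·█···     ┃*  6  7  8  9      ┃
 ┃·███····█··█··········     ┃13 14 15 16        ┃
 ┃█·█·····█··█·█··█·██·█     ┃20* 21 22 23       ┃
 ┃·██·······███·███·█·█·     ┃27 28 29 30        ┃
 ┃····███·███······█···█     ┃                   ┃
 ┃·········█·····███·███     ┃                   ┃
 ┃                           ┃                   ┃
 ┃                           ┃                   ┃


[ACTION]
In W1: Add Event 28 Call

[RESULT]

 ┏━━━━━━━━━━━━━━━━━━━━━━━━━━━┓                    
 ┃ GameOfLife                ┃                    
 ┠───────────────────────────┨                    
 ┃Gen: 0                     ┃                    
 ┃····██·█··██·····█·█··     ┃━━━━━━━━━━━━━━━━━━━┓
 ┃···█······█·████··█·█·     ┃Widget             ┃
 ┃·██·█··█····█····█████     ┃───────────────────┨
 ┃·█··█·········█··█····     ┃ May 2027          ┃
 ┃·████·██·█·██·██····█·     ┃Th Fr Sa Su        ┃
 ┃███·····██·█···██·█···     ┃       1*  2       ┃
 ┃···█··██·██·█···█·█···     ┃*  6  7  8  9      ┃
 ┃·███····█··█··········     ┃13 14 15 16        ┃
 ┃█·█·····█··█·█··█·██·█     ┃20* 21 22 23       ┃
 ┃·██·······███·███·█·█·     ┃27 28* 29 30       ┃
 ┃····███·███······█···█     ┃                   ┃
 ┃·········█·····███·███     ┃                   ┃
 ┃                           ┃                   ┃
 ┃                           ┃                   ┃


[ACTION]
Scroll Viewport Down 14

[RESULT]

 ┃·████·██·█·██·██····█·     ┃Th Fr Sa Su        ┃
 ┃███·····██·█···██·█···     ┃       1*  2       ┃
 ┃···█··██·██·█···█·█···     ┃*  6  7  8  9      ┃
 ┃·███····█··█··········     ┃13 14 15 16        ┃
 ┃█·█·····█··█·█··█·██·█     ┃20* 21 22 23       ┃
 ┃·██·······███·███·█·█·     ┃27 28* 29 30       ┃
 ┃····███·███······█···█     ┃                   ┃
 ┃·········█·····███·███     ┃                   ┃
 ┃                           ┃                   ┃
 ┃                           ┃                   ┃
 ┗━━━━━━━━━━━━━━━━━━━━━━━━━━━┛                   ┃
                    ┃                            ┃
                    ┃                            ┃
                    ┗━━━━━━━━━━━━━━━━━━━━━━━━━━━━┛
                                                  
                                                  
                                                  
                                                  


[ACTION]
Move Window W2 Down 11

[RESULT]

 ┃ GameOfLife                ┃Th Fr Sa Su        ┃
 ┠───────────────────────────┨       1*  2       ┃
 ┃Gen: 0                     ┃*  6  7  8  9      ┃
 ┃····██·█··██·····█·█··     ┃13 14 15 16        ┃
 ┃···█······█·████··█·█·     ┃20* 21 22 23       ┃
 ┃·██·█··█····█····█████     ┃27 28* 29 30       ┃
 ┃·█··█·········█··█····     ┃                   ┃
 ┃·████·██·█·██·██····█·     ┃                   ┃
 ┃███·····██·█···██·█···     ┃                   ┃
 ┃···█··██·██·█···█·█···     ┃                   ┃
 ┃·███····█··█··········     ┃                   ┃
 ┃█·█·····█··█·█··█·██·█     ┃                   ┃
 ┃·██·······███·███·█·█·     ┃                   ┃
 ┃····███·███······█···█     ┃━━━━━━━━━━━━━━━━━━━┛
 ┃·········█·····███·███     ┃                    
 ┃                           ┃                    
 ┃                           ┃                    
 ┗━━━━━━━━━━━━━━━━━━━━━━━━━━━┛                    


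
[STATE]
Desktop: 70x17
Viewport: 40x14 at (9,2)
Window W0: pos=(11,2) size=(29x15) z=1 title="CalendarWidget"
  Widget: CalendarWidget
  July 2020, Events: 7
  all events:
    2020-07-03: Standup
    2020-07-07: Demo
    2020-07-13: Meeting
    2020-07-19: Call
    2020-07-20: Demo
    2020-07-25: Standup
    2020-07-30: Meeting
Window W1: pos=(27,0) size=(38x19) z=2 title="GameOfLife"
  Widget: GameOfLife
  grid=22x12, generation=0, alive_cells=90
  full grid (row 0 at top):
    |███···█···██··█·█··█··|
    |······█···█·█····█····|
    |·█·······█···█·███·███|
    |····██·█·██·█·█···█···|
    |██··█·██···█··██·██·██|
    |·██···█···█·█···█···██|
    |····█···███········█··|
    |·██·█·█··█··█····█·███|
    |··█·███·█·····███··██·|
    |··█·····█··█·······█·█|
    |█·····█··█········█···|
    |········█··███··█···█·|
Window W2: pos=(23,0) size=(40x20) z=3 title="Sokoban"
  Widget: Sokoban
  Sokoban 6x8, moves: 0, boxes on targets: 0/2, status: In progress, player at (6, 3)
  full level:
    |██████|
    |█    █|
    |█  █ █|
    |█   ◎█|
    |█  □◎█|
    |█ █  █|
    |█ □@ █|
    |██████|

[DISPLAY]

  ┏━━━━━━━━━━━┠─────────────────────────
  ┃ CalendarWi┃██████                   
  ┠───────────┃█    █                   
  ┃         Ju┃█  █ █                   
  ┃Mo Tu We Th┃█   ◎█                   
  ┃       1  2┃█  □◎█                   
  ┃ 6  7*  8  ┃█ █  █                   
  ┃13* 14 15 1┃█ □@ █                   
  ┃20* 21 22 2┃██████                   
  ┃27 28 29 30┃Moves: 0  0/2            
  ┃           ┃                         
  ┃           ┃                         
  ┃           ┃                         
  ┃           ┃                         


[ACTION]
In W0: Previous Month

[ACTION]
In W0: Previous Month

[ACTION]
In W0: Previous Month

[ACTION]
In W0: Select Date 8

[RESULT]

  ┏━━━━━━━━━━━┠─────────────────────────
  ┃ CalendarWi┃██████                   
  ┠───────────┃█    █                   
  ┃         Ap┃█  █ █                   
  ┃Mo Tu We Th┃█   ◎█                   
  ┃       1  2┃█  □◎█                   
  ┃ 6  7 [ 8] ┃█ █  █                   
  ┃13 14 15 16┃█ □@ █                   
  ┃20 21 22 23┃██████                   
  ┃27 28 29 30┃Moves: 0  0/2            
  ┃           ┃                         
  ┃           ┃                         
  ┃           ┃                         
  ┃           ┃                         


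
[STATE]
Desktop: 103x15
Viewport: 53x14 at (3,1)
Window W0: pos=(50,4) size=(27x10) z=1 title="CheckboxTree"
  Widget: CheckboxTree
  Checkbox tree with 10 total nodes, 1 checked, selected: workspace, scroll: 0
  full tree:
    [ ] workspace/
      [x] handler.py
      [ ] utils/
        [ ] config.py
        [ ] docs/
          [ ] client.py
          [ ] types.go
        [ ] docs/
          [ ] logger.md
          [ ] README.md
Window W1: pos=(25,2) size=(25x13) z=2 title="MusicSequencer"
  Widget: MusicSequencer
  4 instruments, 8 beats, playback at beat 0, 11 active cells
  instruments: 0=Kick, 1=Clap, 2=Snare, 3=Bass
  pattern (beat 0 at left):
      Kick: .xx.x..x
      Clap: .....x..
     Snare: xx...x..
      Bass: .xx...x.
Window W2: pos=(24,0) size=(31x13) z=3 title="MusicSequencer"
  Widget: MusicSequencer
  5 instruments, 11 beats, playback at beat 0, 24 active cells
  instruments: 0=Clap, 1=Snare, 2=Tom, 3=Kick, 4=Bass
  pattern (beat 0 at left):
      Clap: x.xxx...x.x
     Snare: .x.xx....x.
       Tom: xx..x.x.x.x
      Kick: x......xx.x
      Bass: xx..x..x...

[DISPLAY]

                     ┃ MusicSequencer              ┃ 
                     ┠─────────────────────────────┨ 
                     ┃      ▼1234567890            ┃ 
                     ┃  Clap█·███···█·█            ┃━
                     ┃ Snare·█·██····█·            ┃c
                     ┃   Tom██··█·█·█·█            ┃─
                     ┃  Kick█······██·█            ┃ 
                     ┃  Bass██··█··█···            ┃x
                     ┃                             ┃ 
                     ┃                             ┃ 
                     ┃                             ┃ 
                     ┗━━━━━━━━━━━━━━━━━━━━━━━━━━━━━┛ 
                      ┃                       ┃┗━━━━━
                      ┗━━━━━━━━━━━━━━━━━━━━━━━┛      


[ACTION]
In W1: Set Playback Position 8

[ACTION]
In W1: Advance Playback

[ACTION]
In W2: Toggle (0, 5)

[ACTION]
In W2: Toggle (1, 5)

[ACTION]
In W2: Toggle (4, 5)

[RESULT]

                     ┃ MusicSequencer              ┃ 
                     ┠─────────────────────────────┨ 
                     ┃      ▼1234567890            ┃ 
                     ┃  Clap█·████··█·█            ┃━
                     ┃ Snare·█·███···█·            ┃c
                     ┃   Tom██··█·█·█·█            ┃─
                     ┃  Kick█······██·█            ┃ 
                     ┃  Bass██··██·█···            ┃x
                     ┃                             ┃ 
                     ┃                             ┃ 
                     ┃                             ┃ 
                     ┗━━━━━━━━━━━━━━━━━━━━━━━━━━━━━┛ 
                      ┃                       ┃┗━━━━━
                      ┗━━━━━━━━━━━━━━━━━━━━━━━┛      


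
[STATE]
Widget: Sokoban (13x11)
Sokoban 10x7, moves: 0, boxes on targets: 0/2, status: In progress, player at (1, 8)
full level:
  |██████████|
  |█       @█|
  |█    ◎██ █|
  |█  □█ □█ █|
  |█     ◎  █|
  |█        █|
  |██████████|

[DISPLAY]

██████████   
█       @█   
█    ◎██ █   
█  □█ □█ █   
█     ◎  █   
█        █   
██████████   
Moves: 0  0/2
             
             
             


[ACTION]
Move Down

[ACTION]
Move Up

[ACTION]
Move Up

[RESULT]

██████████   
█       @█   
█    ◎██ █   
█  □█ □█ █   
█     ◎  █   
█        █   
██████████   
Moves: 2  0/2
             
             
             


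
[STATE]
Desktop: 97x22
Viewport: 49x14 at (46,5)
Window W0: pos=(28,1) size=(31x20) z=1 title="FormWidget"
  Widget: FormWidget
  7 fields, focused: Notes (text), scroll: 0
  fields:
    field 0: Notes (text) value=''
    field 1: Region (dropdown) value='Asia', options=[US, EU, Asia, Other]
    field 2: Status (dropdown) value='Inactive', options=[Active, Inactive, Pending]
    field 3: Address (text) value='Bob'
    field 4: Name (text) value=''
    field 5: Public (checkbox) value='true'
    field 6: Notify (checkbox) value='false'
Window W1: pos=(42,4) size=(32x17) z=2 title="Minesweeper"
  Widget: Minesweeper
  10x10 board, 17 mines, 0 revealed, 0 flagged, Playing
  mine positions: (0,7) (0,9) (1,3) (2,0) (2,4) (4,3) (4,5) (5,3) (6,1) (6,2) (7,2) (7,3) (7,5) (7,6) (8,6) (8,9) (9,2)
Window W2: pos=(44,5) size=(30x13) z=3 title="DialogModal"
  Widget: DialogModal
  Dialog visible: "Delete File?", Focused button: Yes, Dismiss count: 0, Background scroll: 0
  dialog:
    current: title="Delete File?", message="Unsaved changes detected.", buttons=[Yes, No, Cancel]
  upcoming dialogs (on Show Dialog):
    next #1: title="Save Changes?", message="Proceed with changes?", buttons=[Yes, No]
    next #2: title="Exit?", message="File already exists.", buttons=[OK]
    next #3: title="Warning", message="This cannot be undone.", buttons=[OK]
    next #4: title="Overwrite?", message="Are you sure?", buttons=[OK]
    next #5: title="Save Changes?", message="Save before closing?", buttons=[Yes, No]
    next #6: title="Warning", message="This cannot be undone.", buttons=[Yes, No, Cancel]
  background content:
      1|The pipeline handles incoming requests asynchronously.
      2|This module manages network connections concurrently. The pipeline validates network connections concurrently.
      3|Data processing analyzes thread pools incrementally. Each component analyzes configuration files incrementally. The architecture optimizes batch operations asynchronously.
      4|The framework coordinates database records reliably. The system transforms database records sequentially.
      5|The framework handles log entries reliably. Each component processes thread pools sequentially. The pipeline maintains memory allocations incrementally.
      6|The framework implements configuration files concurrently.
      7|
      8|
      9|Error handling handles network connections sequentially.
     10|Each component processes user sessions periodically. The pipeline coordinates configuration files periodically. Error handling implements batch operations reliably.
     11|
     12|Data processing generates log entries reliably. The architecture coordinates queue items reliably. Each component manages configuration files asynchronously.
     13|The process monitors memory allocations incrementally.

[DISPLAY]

━━━━━━━━━━━━━━━━━━━━━━━━━━━┓                     
DialogModal                ┃                     
───────────────────────────┨                     
he pipeline handles incomin┃                     
his module manages network ┃                     
a┌──────────────────────┐hr┃                     
h│     Delete File?     │da┃                     
h│Unsaved changes detect│en┃                     
h│ [Yes]  No   Cancel   │on┃                     
 └──────────────────────┘  ┃                     
                           ┃                     
rror handling handles netwo┃                     
━━━━━━━━━━━━━━━━━━━━━━━━━━━┛                     
                           ┃                     


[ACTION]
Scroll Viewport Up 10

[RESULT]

                                                 
━━━━━━━━━━━━┓                                    
            ┃                                    
────────────┨                                    
━━━━━━━━━━━━━━━━━━━━━━━━━━━┓                     
━━━━━━━━━━━━━━━━━━━━━━━━━━━┓                     
DialogModal                ┃                     
───────────────────────────┨                     
he pipeline handles incomin┃                     
his module manages network ┃                     
a┌──────────────────────┐hr┃                     
h│     Delete File?     │da┃                     
h│Unsaved changes detect│en┃                     
h│ [Yes]  No   Cancel   │on┃                     


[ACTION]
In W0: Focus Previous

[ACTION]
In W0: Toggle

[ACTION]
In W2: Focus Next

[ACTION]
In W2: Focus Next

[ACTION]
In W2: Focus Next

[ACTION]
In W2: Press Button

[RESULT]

                                                 
━━━━━━━━━━━━┓                                    
            ┃                                    
────────────┨                                    
━━━━━━━━━━━━━━━━━━━━━━━━━━━┓                     
━━━━━━━━━━━━━━━━━━━━━━━━━━━┓                     
DialogModal                ┃                     
───────────────────────────┨                     
he pipeline handles incomin┃                     
his module manages network ┃                     
ata processing analyzes thr┃                     
he framework coordinates da┃                     
he framework handles log en┃                     
he framework implements con┃                     


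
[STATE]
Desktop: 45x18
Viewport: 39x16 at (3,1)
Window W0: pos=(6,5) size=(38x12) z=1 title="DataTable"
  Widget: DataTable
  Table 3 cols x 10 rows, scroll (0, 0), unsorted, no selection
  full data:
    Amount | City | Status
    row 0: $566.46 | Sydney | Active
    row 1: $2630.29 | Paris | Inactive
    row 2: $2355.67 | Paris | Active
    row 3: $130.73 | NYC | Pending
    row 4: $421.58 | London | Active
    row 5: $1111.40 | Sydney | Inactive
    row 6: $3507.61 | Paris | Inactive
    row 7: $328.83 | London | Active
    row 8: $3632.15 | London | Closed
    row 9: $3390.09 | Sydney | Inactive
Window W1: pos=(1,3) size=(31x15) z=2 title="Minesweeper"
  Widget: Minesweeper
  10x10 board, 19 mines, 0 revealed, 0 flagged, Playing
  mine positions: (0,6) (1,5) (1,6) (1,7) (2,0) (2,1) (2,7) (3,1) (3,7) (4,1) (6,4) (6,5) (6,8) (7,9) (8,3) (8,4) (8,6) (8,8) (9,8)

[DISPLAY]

                                       
                                       
━━━━━━━━━━━━━━━━━━━━━━━━━━━━┓          
Minesweeper                 ┃          
────────────────────────────┨━━━━━━━━━━
■■■■■■■■■                   ┃          
■■■■■■■■■                   ┃──────────
■■■■■■■■■                   ┃          
■■■■■■■■■                   ┃          
■■■■■■■■■                   ┃          
■■■■■■■■■                   ┃          
■■■■■■■■■                   ┃          
■■■■■■■■■                   ┃          
■■■■■■■■■                   ┃          
■■■■■■■■■                   ┃          
                            ┃━━━━━━━━━━


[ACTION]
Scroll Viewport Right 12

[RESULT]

                                       
                                       
━━━━━━━━━━━━━━━━━━━━━━━━━┓             
esweeper                 ┃             
─────────────────────────┨━━━━━━━━━━━┓ 
■■■■■■                   ┃           ┃ 
■■■■■■                   ┃───────────┨ 
■■■■■■                   ┃           ┃ 
■■■■■■                   ┃           ┃ 
■■■■■■                   ┃           ┃ 
■■■■■■                   ┃           ┃ 
■■■■■■                   ┃           ┃ 
■■■■■■                   ┃           ┃ 
■■■■■■                   ┃           ┃ 
■■■■■■                   ┃           ┃ 
                         ┃━━━━━━━━━━━┛ 


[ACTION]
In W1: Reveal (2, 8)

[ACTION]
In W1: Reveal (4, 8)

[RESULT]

                                       
                                       
━━━━━━━━━━━━━━━━━━━━━━━━━┓             
esweeper                 ┃             
─────────────────────────┨━━━━━━━━━━━┓ 
■■■■■■                   ┃           ┃ 
■■■■■■                   ┃───────────┨ 
■■■■3■                   ┃           ┃ 
■■■■■■                   ┃           ┃ 
■■■■1■                   ┃           ┃ 
■■■■■■                   ┃           ┃ 
■■■■■■                   ┃           ┃ 
■■■■■■                   ┃           ┃ 
■■■■■■                   ┃           ┃ 
■■■■■■                   ┃           ┃ 
                         ┃━━━━━━━━━━━┛ 
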